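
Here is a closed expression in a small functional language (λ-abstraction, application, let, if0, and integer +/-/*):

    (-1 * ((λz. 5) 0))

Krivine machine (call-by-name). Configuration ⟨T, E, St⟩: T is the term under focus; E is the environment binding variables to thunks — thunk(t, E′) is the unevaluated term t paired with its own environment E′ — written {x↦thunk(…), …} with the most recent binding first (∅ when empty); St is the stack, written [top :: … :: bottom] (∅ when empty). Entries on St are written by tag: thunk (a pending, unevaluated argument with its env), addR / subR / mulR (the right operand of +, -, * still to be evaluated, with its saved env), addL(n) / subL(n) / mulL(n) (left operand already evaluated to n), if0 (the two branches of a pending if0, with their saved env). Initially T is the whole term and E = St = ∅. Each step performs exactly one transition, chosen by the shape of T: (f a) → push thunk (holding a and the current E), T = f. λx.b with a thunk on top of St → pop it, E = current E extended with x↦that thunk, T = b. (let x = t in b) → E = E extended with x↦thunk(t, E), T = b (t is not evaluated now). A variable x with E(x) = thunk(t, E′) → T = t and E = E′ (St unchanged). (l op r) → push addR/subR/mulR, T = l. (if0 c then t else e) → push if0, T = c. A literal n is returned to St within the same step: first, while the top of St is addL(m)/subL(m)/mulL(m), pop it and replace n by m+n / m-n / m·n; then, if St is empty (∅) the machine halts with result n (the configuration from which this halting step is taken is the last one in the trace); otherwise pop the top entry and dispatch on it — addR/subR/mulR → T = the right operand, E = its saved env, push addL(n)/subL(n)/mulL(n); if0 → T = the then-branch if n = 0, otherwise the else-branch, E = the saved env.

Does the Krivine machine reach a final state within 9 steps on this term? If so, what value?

Answer: -5

Derivation:
t=0: ⟨T=(-1 * ((λz. 5) 0)); E=∅; St=∅⟩
t=1: ⟨T=-1; E=∅; St=[mulR]⟩
t=2: ⟨T=((λz. 5) 0); E=∅; St=[mulL(-1)]⟩
t=3: ⟨T=(λz. 5); E=∅; St=[thunk :: mulL(-1)]⟩
t=4: ⟨T=5; E={z↦thunk(0, ∅)}; St=[mulL(-1)]⟩
→ final value -5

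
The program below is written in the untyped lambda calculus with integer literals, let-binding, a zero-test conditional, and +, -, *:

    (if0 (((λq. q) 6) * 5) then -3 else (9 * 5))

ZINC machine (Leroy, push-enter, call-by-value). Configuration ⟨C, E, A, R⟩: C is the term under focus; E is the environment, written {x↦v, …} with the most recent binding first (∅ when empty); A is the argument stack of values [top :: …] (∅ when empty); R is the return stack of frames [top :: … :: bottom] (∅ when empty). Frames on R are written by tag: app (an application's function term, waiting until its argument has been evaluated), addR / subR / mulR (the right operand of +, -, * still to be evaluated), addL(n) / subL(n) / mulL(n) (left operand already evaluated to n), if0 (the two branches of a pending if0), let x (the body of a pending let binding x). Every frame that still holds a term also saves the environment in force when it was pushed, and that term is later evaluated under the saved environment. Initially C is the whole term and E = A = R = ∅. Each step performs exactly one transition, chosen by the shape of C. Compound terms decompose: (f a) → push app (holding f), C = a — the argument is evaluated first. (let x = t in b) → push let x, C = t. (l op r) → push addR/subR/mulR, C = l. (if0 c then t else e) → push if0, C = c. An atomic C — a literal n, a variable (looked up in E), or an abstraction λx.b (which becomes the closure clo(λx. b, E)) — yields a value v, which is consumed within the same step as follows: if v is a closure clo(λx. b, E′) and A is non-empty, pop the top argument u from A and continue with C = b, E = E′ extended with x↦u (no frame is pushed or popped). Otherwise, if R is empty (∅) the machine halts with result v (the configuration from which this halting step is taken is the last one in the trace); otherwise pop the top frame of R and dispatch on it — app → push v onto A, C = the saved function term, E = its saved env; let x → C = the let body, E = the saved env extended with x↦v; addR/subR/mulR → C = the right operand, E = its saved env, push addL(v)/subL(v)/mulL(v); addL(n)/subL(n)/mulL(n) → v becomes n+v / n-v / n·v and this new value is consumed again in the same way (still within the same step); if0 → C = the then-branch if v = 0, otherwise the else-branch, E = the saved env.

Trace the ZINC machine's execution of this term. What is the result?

Answer: 45

Execution trace:
0. ⟨C=(if0 (((λq. q) 6) * 5) then -3 else (9 * 5)); E=∅; A=∅; R=∅⟩
1. ⟨C=(((λq. q) 6) * 5); E=∅; A=∅; R=[if0]⟩
2. ⟨C=((λq. q) 6); E=∅; A=∅; R=[mulR :: if0]⟩
3. ⟨C=6; E=∅; A=∅; R=[app :: mulR :: if0]⟩
4. ⟨C=(λq. q); E=∅; A=[6]; R=[mulR :: if0]⟩
5. ⟨C=q; E={q↦6}; A=∅; R=[mulR :: if0]⟩
6. ⟨C=5; E=∅; A=∅; R=[mulL(6) :: if0]⟩
7. ⟨C=(9 * 5); E=∅; A=∅; R=∅⟩
8. ⟨C=9; E=∅; A=∅; R=[mulR]⟩
9. ⟨C=5; E=∅; A=∅; R=[mulL(9)]⟩
→ final value 45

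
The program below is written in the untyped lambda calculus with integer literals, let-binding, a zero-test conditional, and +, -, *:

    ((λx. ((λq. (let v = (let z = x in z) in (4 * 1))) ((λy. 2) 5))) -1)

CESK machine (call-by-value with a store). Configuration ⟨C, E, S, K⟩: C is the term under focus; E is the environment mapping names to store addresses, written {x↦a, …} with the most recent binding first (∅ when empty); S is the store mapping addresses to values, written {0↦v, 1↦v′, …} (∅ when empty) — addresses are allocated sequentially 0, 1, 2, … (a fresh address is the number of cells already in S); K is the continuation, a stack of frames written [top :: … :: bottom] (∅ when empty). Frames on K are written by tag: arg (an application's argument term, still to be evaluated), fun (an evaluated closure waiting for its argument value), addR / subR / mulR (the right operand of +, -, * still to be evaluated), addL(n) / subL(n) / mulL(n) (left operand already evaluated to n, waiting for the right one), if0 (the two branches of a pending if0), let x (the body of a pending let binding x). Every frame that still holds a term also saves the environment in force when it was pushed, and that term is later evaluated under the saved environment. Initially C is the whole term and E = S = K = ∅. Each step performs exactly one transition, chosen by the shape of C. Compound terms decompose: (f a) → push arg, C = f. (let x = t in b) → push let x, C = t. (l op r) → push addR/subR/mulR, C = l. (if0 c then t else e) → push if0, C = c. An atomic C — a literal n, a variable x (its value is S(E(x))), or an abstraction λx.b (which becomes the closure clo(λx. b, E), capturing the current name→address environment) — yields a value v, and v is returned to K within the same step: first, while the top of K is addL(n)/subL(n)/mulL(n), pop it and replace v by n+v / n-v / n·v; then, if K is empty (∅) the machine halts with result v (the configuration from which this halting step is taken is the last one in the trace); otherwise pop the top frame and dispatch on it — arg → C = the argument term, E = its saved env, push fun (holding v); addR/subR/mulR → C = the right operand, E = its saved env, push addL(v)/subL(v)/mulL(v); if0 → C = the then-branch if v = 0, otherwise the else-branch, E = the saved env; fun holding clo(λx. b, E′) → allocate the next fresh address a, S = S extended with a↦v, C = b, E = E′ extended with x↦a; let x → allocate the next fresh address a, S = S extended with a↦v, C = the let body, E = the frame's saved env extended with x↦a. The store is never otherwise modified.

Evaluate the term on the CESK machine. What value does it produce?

step 0: [C=((λx. ((λq. (let v = (let z = x in z) in (4 * 1))) ((λy. 2) 5))) -1) | E=∅ | S=∅ | K=∅]
step 1: [C=(λx. ((λq. (let v = (let z = x in z) in (4 * 1))) ((λy. 2) 5))) | E=∅ | S=∅ | K=[arg]]
step 2: [C=-1 | E=∅ | S=∅ | K=[fun]]
step 3: [C=((λq. (let v = (let z = x in z) in (4 * 1))) ((λy. 2) 5)) | E={x↦0} | S={0↦-1} | K=∅]
step 4: [C=(λq. (let v = (let z = x in z) in (4 * 1))) | E={x↦0} | S={0↦-1} | K=[arg]]
step 5: [C=((λy. 2) 5) | E={x↦0} | S={0↦-1} | K=[fun]]
step 6: [C=(λy. 2) | E={x↦0} | S={0↦-1} | K=[arg :: fun]]
step 7: [C=5 | E={x↦0} | S={0↦-1} | K=[fun :: fun]]
step 8: [C=2 | E={y↦1, x↦0} | S={0↦-1, 1↦5} | K=[fun]]
step 9: [C=(let v = (let z = x in z) in (4 * 1)) | E={q↦2, x↦0} | S={0↦-1, 1↦5, 2↦2} | K=∅]
step 10: [C=(let z = x in z) | E={q↦2, x↦0} | S={0↦-1, 1↦5, 2↦2} | K=[let v]]
step 11: [C=x | E={q↦2, x↦0} | S={0↦-1, 1↦5, 2↦2} | K=[let z :: let v]]
step 12: [C=z | E={z↦3, q↦2, x↦0} | S={0↦-1, 1↦5, 2↦2, 3↦-1} | K=[let v]]
step 13: [C=(4 * 1) | E={v↦4, q↦2, x↦0} | S={0↦-1, 1↦5, 2↦2, 3↦-1, 4↦-1} | K=∅]
step 14: [C=4 | E={v↦4, q↦2, x↦0} | S={0↦-1, 1↦5, 2↦2, 3↦-1, 4↦-1} | K=[mulR]]
step 15: [C=1 | E={v↦4, q↦2, x↦0} | S={0↦-1, 1↦5, 2↦2, 3↦-1, 4↦-1} | K=[mulL(4)]]
→ final value 4

Answer: 4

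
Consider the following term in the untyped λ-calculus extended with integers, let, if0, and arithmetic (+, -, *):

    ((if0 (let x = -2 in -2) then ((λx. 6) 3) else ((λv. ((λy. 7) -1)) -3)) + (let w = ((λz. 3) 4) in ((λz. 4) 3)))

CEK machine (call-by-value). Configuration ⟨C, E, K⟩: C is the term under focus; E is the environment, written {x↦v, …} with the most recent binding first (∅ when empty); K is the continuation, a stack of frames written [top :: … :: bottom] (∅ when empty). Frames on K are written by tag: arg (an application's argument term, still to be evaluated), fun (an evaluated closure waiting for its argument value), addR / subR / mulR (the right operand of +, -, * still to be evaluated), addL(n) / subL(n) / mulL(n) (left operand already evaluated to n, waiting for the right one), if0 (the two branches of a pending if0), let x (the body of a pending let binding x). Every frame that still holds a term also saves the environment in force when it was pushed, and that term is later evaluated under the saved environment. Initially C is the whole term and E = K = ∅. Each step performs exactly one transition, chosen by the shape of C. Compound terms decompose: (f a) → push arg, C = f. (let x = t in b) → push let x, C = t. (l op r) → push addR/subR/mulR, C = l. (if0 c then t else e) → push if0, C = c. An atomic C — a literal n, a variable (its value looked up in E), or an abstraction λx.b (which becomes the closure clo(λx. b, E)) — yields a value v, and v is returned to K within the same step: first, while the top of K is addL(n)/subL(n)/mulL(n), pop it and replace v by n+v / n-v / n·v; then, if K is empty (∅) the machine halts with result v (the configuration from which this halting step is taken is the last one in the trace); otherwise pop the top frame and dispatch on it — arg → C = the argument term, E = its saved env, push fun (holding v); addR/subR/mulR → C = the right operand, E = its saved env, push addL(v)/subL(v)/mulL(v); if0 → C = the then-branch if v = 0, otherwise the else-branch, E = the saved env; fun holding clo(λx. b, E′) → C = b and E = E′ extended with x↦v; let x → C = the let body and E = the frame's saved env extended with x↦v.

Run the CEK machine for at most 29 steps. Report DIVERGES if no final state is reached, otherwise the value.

[0] ⟨C=((if0 (let x = -2 in -2) then ((λx. 6) 3) else ((λv. ((λy. 7) -1)) -3)) + (let w = ((λz. 3) 4) in ((λz. 4) 3))); E=∅; K=∅⟩
[1] ⟨C=(if0 (let x = -2 in -2) then ((λx. 6) 3) else ((λv. ((λy. 7) -1)) -3)); E=∅; K=[addR]⟩
[2] ⟨C=(let x = -2 in -2); E=∅; K=[if0 :: addR]⟩
[3] ⟨C=-2; E=∅; K=[let x :: if0 :: addR]⟩
[4] ⟨C=-2; E={x↦-2}; K=[if0 :: addR]⟩
[5] ⟨C=((λv. ((λy. 7) -1)) -3); E=∅; K=[addR]⟩
[6] ⟨C=(λv. ((λy. 7) -1)); E=∅; K=[arg :: addR]⟩
[7] ⟨C=-3; E=∅; K=[fun :: addR]⟩
[8] ⟨C=((λy. 7) -1); E={v↦-3}; K=[addR]⟩
[9] ⟨C=(λy. 7); E={v↦-3}; K=[arg :: addR]⟩
[10] ⟨C=-1; E={v↦-3}; K=[fun :: addR]⟩
[11] ⟨C=7; E={y↦-1, v↦-3}; K=[addR]⟩
[12] ⟨C=(let w = ((λz. 3) 4) in ((λz. 4) 3)); E=∅; K=[addL(7)]⟩
[13] ⟨C=((λz. 3) 4); E=∅; K=[let w :: addL(7)]⟩
[14] ⟨C=(λz. 3); E=∅; K=[arg :: let w :: addL(7)]⟩
[15] ⟨C=4; E=∅; K=[fun :: let w :: addL(7)]⟩
[16] ⟨C=3; E={z↦4}; K=[let w :: addL(7)]⟩
[17] ⟨C=((λz. 4) 3); E={w↦3}; K=[addL(7)]⟩
[18] ⟨C=(λz. 4); E={w↦3}; K=[arg :: addL(7)]⟩
[19] ⟨C=3; E={w↦3}; K=[fun :: addL(7)]⟩
[20] ⟨C=4; E={z↦3, w↦3}; K=[addL(7)]⟩
→ final value 11

Answer: 11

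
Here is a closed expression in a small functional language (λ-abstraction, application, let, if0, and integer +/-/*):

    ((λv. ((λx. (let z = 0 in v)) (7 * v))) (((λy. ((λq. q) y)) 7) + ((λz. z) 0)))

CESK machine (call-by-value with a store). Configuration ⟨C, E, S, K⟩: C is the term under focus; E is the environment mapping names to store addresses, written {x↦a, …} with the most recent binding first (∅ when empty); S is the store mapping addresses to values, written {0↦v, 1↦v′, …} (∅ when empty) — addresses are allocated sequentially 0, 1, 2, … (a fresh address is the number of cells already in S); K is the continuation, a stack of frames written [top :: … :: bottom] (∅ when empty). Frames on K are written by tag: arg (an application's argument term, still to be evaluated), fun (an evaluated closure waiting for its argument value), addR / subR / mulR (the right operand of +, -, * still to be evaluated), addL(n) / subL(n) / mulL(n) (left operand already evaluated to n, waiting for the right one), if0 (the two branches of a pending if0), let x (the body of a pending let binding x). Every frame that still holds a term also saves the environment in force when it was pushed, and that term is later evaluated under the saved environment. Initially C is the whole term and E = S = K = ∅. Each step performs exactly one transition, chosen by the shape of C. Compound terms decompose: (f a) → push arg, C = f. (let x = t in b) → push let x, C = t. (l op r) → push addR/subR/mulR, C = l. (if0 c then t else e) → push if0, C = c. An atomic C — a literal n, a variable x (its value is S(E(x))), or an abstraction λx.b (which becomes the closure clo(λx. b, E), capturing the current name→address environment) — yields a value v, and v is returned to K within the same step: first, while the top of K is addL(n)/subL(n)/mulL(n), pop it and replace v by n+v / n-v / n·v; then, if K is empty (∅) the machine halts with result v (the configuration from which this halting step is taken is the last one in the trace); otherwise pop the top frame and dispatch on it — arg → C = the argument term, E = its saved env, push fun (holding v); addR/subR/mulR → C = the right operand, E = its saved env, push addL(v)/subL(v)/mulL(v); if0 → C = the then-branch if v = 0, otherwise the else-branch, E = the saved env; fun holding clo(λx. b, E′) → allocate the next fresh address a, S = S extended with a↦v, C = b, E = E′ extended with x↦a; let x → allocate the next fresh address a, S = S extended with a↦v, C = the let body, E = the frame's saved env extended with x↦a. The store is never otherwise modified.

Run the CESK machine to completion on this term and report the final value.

Answer: 7

Execution trace:
step 0: ⟨C=((λv. ((λx. (let z = 0 in v)) (7 * v))) (((λy. ((λq. q) y)) 7) + ((λz. z) 0))); E=∅; S=∅; K=∅⟩
step 1: ⟨C=(λv. ((λx. (let z = 0 in v)) (7 * v))); E=∅; S=∅; K=[arg]⟩
step 2: ⟨C=(((λy. ((λq. q) y)) 7) + ((λz. z) 0)); E=∅; S=∅; K=[fun]⟩
step 3: ⟨C=((λy. ((λq. q) y)) 7); E=∅; S=∅; K=[addR :: fun]⟩
step 4: ⟨C=(λy. ((λq. q) y)); E=∅; S=∅; K=[arg :: addR :: fun]⟩
step 5: ⟨C=7; E=∅; S=∅; K=[fun :: addR :: fun]⟩
step 6: ⟨C=((λq. q) y); E={y↦0}; S={0↦7}; K=[addR :: fun]⟩
step 7: ⟨C=(λq. q); E={y↦0}; S={0↦7}; K=[arg :: addR :: fun]⟩
step 8: ⟨C=y; E={y↦0}; S={0↦7}; K=[fun :: addR :: fun]⟩
step 9: ⟨C=q; E={q↦1, y↦0}; S={0↦7, 1↦7}; K=[addR :: fun]⟩
step 10: ⟨C=((λz. z) 0); E=∅; S={0↦7, 1↦7}; K=[addL(7) :: fun]⟩
step 11: ⟨C=(λz. z); E=∅; S={0↦7, 1↦7}; K=[arg :: addL(7) :: fun]⟩
step 12: ⟨C=0; E=∅; S={0↦7, 1↦7}; K=[fun :: addL(7) :: fun]⟩
step 13: ⟨C=z; E={z↦2}; S={0↦7, 1↦7, 2↦0}; K=[addL(7) :: fun]⟩
step 14: ⟨C=((λx. (let z = 0 in v)) (7 * v)); E={v↦3}; S={0↦7, 1↦7, 2↦0, 3↦7}; K=∅⟩
step 15: ⟨C=(λx. (let z = 0 in v)); E={v↦3}; S={0↦7, 1↦7, 2↦0, 3↦7}; K=[arg]⟩
step 16: ⟨C=(7 * v); E={v↦3}; S={0↦7, 1↦7, 2↦0, 3↦7}; K=[fun]⟩
step 17: ⟨C=7; E={v↦3}; S={0↦7, 1↦7, 2↦0, 3↦7}; K=[mulR :: fun]⟩
step 18: ⟨C=v; E={v↦3}; S={0↦7, 1↦7, 2↦0, 3↦7}; K=[mulL(7) :: fun]⟩
step 19: ⟨C=(let z = 0 in v); E={x↦4, v↦3}; S={0↦7, 1↦7, 2↦0, 3↦7, 4↦49}; K=∅⟩
step 20: ⟨C=0; E={x↦4, v↦3}; S={0↦7, 1↦7, 2↦0, 3↦7, 4↦49}; K=[let z]⟩
step 21: ⟨C=v; E={z↦5, x↦4, v↦3}; S={0↦7, 1↦7, 2↦0, 3↦7, 4↦49, 5↦0}; K=∅⟩
→ final value 7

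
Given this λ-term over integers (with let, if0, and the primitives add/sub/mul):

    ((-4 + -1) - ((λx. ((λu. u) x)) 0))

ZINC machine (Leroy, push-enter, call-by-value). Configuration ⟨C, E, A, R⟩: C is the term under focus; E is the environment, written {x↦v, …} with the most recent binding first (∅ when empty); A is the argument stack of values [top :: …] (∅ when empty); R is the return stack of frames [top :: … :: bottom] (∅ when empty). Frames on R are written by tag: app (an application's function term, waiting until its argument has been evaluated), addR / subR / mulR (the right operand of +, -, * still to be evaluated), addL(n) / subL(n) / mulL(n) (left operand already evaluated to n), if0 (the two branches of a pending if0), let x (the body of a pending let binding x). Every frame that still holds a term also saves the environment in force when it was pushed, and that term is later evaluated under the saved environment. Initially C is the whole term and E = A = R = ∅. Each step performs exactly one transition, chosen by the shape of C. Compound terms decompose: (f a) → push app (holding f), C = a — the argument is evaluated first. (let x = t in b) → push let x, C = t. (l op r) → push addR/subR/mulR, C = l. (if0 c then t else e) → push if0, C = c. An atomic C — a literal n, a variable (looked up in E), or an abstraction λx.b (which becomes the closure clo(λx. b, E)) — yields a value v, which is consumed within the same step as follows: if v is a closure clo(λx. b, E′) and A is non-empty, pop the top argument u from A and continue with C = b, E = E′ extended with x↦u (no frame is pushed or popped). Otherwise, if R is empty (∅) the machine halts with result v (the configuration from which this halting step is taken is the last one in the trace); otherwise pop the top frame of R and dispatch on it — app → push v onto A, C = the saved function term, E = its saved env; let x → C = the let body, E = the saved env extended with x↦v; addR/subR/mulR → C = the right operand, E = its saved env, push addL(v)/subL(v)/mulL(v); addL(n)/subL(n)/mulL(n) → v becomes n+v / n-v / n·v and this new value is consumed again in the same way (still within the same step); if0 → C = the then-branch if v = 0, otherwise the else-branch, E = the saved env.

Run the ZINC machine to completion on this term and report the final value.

Answer: -5

Machine steps:
[0] [C=((-4 + -1) - ((λx. ((λu. u) x)) 0)) | E=∅ | A=∅ | R=∅]
[1] [C=(-4 + -1) | E=∅ | A=∅ | R=[subR]]
[2] [C=-4 | E=∅ | A=∅ | R=[addR :: subR]]
[3] [C=-1 | E=∅ | A=∅ | R=[addL(-4) :: subR]]
[4] [C=((λx. ((λu. u) x)) 0) | E=∅ | A=∅ | R=[subL(-5)]]
[5] [C=0 | E=∅ | A=∅ | R=[app :: subL(-5)]]
[6] [C=(λx. ((λu. u) x)) | E=∅ | A=[0] | R=[subL(-5)]]
[7] [C=((λu. u) x) | E={x↦0} | A=∅ | R=[subL(-5)]]
[8] [C=x | E={x↦0} | A=∅ | R=[app :: subL(-5)]]
[9] [C=(λu. u) | E={x↦0} | A=[0] | R=[subL(-5)]]
[10] [C=u | E={u↦0, x↦0} | A=∅ | R=[subL(-5)]]
→ final value -5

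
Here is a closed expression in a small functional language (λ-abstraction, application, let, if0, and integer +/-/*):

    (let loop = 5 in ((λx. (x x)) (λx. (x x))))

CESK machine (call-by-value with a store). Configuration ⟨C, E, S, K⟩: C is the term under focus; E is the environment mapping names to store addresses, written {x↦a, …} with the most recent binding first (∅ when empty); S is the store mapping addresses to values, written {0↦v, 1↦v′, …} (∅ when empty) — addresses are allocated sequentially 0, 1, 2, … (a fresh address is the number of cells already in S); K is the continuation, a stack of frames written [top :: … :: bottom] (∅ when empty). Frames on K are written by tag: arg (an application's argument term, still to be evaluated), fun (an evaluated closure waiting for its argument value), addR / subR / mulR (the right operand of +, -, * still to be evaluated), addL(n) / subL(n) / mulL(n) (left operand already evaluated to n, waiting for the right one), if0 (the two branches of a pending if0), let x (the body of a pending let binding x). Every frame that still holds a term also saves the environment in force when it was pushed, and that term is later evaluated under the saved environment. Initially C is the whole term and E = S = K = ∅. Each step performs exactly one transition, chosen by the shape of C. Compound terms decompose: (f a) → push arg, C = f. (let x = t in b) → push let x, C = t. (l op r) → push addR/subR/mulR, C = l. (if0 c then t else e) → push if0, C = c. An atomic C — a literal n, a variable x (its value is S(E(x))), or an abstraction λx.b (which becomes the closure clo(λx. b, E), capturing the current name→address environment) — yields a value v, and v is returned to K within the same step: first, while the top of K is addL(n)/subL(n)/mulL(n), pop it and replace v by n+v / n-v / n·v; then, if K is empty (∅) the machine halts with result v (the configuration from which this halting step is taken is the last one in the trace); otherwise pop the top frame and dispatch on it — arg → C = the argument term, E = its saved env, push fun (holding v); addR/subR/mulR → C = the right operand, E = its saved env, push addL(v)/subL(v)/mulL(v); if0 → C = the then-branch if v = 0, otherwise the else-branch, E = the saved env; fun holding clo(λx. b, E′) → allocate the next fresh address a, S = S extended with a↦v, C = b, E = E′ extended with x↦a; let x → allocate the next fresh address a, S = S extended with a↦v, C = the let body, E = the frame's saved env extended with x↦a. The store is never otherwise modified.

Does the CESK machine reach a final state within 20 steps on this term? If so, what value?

t=0: ⟨C=(let loop = 5 in ((λx. (x x)) (λx. (x x)))); E=∅; S=∅; K=∅⟩
t=1: ⟨C=5; E=∅; S=∅; K=[let loop]⟩
t=2: ⟨C=((λx. (x x)) (λx. (x x))); E={loop↦0}; S={0↦5}; K=∅⟩
t=3: ⟨C=(λx. (x x)); E={loop↦0}; S={0↦5}; K=[arg]⟩
t=4: ⟨C=(λx. (x x)); E={loop↦0}; S={0↦5}; K=[fun]⟩
t=5: ⟨C=(x x); E={x↦1, loop↦0}; S={0↦5, 1↦clo(λx. (x x), {loop↦0})}; K=∅⟩
t=6: ⟨C=x; E={x↦1, loop↦0}; S={0↦5, 1↦clo(λx. (x x), {loop↦0})}; K=[arg]⟩
t=7: ⟨C=x; E={x↦1, loop↦0}; S={0↦5, 1↦clo(λx. (x x), {loop↦0})}; K=[fun]⟩
t=8: ⟨C=(x x); E={x↦2, loop↦0}; S={0↦5, 1↦clo(λx. (x x), {loop↦0}), 2↦clo(λx. (x x), {loop↦0})}; K=∅⟩
t=9: ⟨C=x; E={x↦2, loop↦0}; S={0↦5, 1↦clo(λx. (x x), {loop↦0}), 2↦clo(λx. (x x), {loop↦0})}; K=[arg]⟩
t=10: ⟨C=x; E={x↦2, loop↦0}; S={0↦5, 1↦clo(λx. (x x), {loop↦0}), 2↦clo(λx. (x x), {loop↦0})}; K=[fun]⟩
t=11: ⟨C=(x x); E={x↦3, loop↦0}; S={0↦5, 1↦clo(λx. (x x), {loop↦0}), 2↦clo(λx. (x x), {loop↦0}), 3↦clo(λx. (x x), {loop↦0})}; K=∅⟩
t=12: ⟨C=x; E={x↦3, loop↦0}; S={0↦5, 1↦clo(λx. (x x), {loop↦0}), 2↦clo(λx. (x x), {loop↦0}), 3↦clo(λx. (x x), {loop↦0})}; K=[arg]⟩
t=13: ⟨C=x; E={x↦3, loop↦0}; S={0↦5, 1↦clo(λx. (x x), {loop↦0}), 2↦clo(λx. (x x), {loop↦0}), 3↦clo(λx. (x x), {loop↦0})}; K=[fun]⟩
t=14: ⟨C=(x x); E={x↦4, loop↦0}; S={0↦5, 1↦clo(λx. (x x), {loop↦0}), 2↦clo(λx. (x x), {loop↦0}), 3↦clo(λx. (x x), {loop↦0}), 4↦clo(λx. (x x), {loop↦0})}; K=∅⟩
t=15: ⟨C=x; E={x↦4, loop↦0}; S={0↦5, 1↦clo(λx. (x x), {loop↦0}), 2↦clo(λx. (x x), {loop↦0}), 3↦clo(λx. (x x), {loop↦0}), 4↦clo(λx. (x x), {loop↦0})}; K=[arg]⟩
t=16: ⟨C=x; E={x↦4, loop↦0}; S={0↦5, 1↦clo(λx. (x x), {loop↦0}), 2↦clo(λx. (x x), {loop↦0}), 3↦clo(λx. (x x), {loop↦0}), 4↦clo(λx. (x x), {loop↦0})}; K=[fun]⟩
t=17: ⟨C=(x x); E={x↦5, loop↦0}; S={0↦5, 1↦clo(λx. (x x), {loop↦0}), 2↦clo(λx. (x x), {loop↦0}), 3↦clo(λx. (x x), {loop↦0}), 4↦clo(λx. (x x), {loop↦0}), 5↦clo(λx. (x x), {loop↦0})}; K=∅⟩
t=18: ⟨C=x; E={x↦5, loop↦0}; S={0↦5, 1↦clo(λx. (x x), {loop↦0}), 2↦clo(λx. (x x), {loop↦0}), 3↦clo(λx. (x x), {loop↦0}), 4↦clo(λx. (x x), {loop↦0}), 5↦clo(λx. (x x), {loop↦0})}; K=[arg]⟩
t=19: ⟨C=x; E={x↦5, loop↦0}; S={0↦5, 1↦clo(λx. (x x), {loop↦0}), 2↦clo(λx. (x x), {loop↦0}), 3↦clo(λx. (x x), {loop↦0}), 4↦clo(λx. (x x), {loop↦0}), 5↦clo(λx. (x x), {loop↦0})}; K=[fun]⟩
t=20: ⟨C=(x x); E={x↦6, loop↦0}; S={0↦5, 1↦clo(λx. (x x), {loop↦0}), 2↦clo(λx. (x x), {loop↦0}), 3↦clo(λx. (x x), {loop↦0}), 4↦clo(λx. (x x), {loop↦0}), 5↦clo(λx. (x x), {loop↦0}), 6↦clo(λx. (x x), {loop↦0})}; K=∅⟩
→ 20 transitions taken and the configuration is still not final: no result within 20 steps

Answer: DIVERGES (no final state within 20 steps)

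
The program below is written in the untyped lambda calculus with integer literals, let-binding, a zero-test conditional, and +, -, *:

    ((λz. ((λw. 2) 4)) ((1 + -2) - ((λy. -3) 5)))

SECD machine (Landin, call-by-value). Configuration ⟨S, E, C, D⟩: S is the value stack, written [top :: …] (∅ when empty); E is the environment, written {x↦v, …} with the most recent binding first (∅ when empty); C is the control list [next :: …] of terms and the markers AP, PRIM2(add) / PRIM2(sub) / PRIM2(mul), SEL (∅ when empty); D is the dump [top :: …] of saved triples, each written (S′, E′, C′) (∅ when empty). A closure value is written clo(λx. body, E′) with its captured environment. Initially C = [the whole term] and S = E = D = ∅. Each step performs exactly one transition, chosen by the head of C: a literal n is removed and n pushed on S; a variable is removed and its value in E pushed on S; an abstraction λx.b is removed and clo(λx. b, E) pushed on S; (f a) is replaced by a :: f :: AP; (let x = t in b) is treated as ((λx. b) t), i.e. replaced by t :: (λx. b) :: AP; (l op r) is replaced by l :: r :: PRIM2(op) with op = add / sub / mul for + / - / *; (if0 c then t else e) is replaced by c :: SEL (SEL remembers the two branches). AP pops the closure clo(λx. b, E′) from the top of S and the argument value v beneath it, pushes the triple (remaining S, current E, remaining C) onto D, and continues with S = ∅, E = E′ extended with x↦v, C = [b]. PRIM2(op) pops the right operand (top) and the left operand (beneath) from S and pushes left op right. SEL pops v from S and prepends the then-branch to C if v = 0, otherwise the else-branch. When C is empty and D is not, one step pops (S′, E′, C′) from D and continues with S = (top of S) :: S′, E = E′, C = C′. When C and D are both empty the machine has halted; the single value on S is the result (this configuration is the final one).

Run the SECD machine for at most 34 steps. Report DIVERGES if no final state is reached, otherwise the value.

t=0: <S=∅, E=∅, C=[((λz. ((λw. 2) 4)) ((1 + -2) - ((λy. -3) 5)))], D=∅>
t=1: <S=∅, E=∅, C=[((1 + -2) - ((λy. -3) 5)) :: (λz. ((λw. 2) 4)) :: AP], D=∅>
t=2: <S=∅, E=∅, C=[(1 + -2) :: ((λy. -3) 5) :: PRIM2(sub) :: (λz. ((λw. 2) 4)) :: AP], D=∅>
t=3: <S=∅, E=∅, C=[1 :: -2 :: PRIM2(add) :: ((λy. -3) 5) :: PRIM2(sub) :: (λz. ((λw. 2) 4)) :: AP], D=∅>
t=4: <S=[1], E=∅, C=[-2 :: PRIM2(add) :: ((λy. -3) 5) :: PRIM2(sub) :: (λz. ((λw. 2) 4)) :: AP], D=∅>
t=5: <S=[-2 :: 1], E=∅, C=[PRIM2(add) :: ((λy. -3) 5) :: PRIM2(sub) :: (λz. ((λw. 2) 4)) :: AP], D=∅>
t=6: <S=[-1], E=∅, C=[((λy. -3) 5) :: PRIM2(sub) :: (λz. ((λw. 2) 4)) :: AP], D=∅>
t=7: <S=[-1], E=∅, C=[5 :: (λy. -3) :: AP :: PRIM2(sub) :: (λz. ((λw. 2) 4)) :: AP], D=∅>
t=8: <S=[5 :: -1], E=∅, C=[(λy. -3) :: AP :: PRIM2(sub) :: (λz. ((λw. 2) 4)) :: AP], D=∅>
t=9: <S=[clo(λy. -3, ∅) :: 5 :: -1], E=∅, C=[AP :: PRIM2(sub) :: (λz. ((λw. 2) 4)) :: AP], D=∅>
t=10: <S=∅, E={y↦5}, C=[-3], D=[([-1], ∅, [PRIM2(sub) :: (λz. ((λw. 2) 4)) :: AP])]>
t=11: <S=[-3], E={y↦5}, C=∅, D=[([-1], ∅, [PRIM2(sub) :: (λz. ((λw. 2) 4)) :: AP])]>
t=12: <S=[-3 :: -1], E=∅, C=[PRIM2(sub) :: (λz. ((λw. 2) 4)) :: AP], D=∅>
t=13: <S=[2], E=∅, C=[(λz. ((λw. 2) 4)) :: AP], D=∅>
t=14: <S=[clo(λz. ((λw. 2) 4), ∅) :: 2], E=∅, C=[AP], D=∅>
t=15: <S=∅, E={z↦2}, C=[((λw. 2) 4)], D=[(∅, ∅, ∅)]>
t=16: <S=∅, E={z↦2}, C=[4 :: (λw. 2) :: AP], D=[(∅, ∅, ∅)]>
t=17: <S=[4], E={z↦2}, C=[(λw. 2) :: AP], D=[(∅, ∅, ∅)]>
t=18: <S=[clo(λw. 2, {z↦2}) :: 4], E={z↦2}, C=[AP], D=[(∅, ∅, ∅)]>
t=19: <S=∅, E={w↦4, z↦2}, C=[2], D=[(∅, {z↦2}, ∅) :: (∅, ∅, ∅)]>
t=20: <S=[2], E={w↦4, z↦2}, C=∅, D=[(∅, {z↦2}, ∅) :: (∅, ∅, ∅)]>
t=21: <S=[2], E={z↦2}, C=∅, D=[(∅, ∅, ∅)]>
t=22: <S=[2], E=∅, C=∅, D=∅>
→ final value 2

Answer: 2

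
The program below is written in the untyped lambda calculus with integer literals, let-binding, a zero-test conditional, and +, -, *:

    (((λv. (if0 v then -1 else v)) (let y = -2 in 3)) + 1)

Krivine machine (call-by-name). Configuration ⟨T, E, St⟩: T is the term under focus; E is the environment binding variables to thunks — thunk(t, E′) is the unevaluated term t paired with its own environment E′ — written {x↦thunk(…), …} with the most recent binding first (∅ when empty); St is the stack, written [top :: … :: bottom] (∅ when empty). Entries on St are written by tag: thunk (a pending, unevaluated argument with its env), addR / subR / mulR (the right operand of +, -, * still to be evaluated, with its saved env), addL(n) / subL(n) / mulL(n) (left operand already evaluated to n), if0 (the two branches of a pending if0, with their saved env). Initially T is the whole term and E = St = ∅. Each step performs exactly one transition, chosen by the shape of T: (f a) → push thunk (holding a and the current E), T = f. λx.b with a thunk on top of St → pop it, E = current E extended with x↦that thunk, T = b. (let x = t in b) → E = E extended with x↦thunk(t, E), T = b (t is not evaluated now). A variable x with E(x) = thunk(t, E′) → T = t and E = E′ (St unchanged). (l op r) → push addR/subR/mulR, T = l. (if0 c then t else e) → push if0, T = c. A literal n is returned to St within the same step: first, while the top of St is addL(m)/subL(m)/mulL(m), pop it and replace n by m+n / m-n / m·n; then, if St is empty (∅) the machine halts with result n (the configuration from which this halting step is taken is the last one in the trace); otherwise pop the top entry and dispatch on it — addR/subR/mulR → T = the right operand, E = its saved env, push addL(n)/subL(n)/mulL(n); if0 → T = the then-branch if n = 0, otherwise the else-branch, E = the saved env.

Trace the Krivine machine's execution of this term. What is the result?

Answer: 4

Machine steps:
0. <T=(((λv. (if0 v then -1 else v)) (let y = -2 in 3)) + 1), E=∅, St=∅>
1. <T=((λv. (if0 v then -1 else v)) (let y = -2 in 3)), E=∅, St=[addR]>
2. <T=(λv. (if0 v then -1 else v)), E=∅, St=[thunk :: addR]>
3. <T=(if0 v then -1 else v), E={v↦thunk((let y = -2 in 3), ∅)}, St=[addR]>
4. <T=v, E={v↦thunk((let y = -2 in 3), ∅)}, St=[if0 :: addR]>
5. <T=(let y = -2 in 3), E=∅, St=[if0 :: addR]>
6. <T=3, E={y↦thunk(-2, ∅)}, St=[if0 :: addR]>
7. <T=v, E={v↦thunk((let y = -2 in 3), ∅)}, St=[addR]>
8. <T=(let y = -2 in 3), E=∅, St=[addR]>
9. <T=3, E={y↦thunk(-2, ∅)}, St=[addR]>
10. <T=1, E=∅, St=[addL(3)]>
→ final value 4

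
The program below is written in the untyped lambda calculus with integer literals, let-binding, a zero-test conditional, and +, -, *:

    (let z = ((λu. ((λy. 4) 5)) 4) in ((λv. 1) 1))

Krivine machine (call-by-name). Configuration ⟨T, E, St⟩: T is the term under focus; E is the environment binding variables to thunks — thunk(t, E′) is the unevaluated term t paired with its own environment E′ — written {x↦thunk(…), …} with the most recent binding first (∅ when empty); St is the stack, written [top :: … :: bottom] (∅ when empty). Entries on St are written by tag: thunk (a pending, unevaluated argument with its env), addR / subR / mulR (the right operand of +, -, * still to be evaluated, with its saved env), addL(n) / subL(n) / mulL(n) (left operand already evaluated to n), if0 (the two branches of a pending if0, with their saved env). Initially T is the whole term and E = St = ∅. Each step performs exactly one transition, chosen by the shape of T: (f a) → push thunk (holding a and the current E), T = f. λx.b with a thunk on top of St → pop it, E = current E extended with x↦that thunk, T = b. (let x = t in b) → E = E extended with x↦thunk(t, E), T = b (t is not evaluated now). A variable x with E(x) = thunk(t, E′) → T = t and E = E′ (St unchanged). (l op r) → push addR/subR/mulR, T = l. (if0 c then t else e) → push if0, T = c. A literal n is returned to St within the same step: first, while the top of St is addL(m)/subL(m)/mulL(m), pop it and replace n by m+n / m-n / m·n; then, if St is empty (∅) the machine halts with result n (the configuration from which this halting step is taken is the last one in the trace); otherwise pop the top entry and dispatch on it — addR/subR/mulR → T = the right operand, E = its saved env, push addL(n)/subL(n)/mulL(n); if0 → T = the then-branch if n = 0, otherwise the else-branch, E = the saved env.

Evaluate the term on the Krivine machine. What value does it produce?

Answer: 1

Execution trace:
0. ⟨T=(let z = ((λu. ((λy. 4) 5)) 4) in ((λv. 1) 1)); E=∅; St=∅⟩
1. ⟨T=((λv. 1) 1); E={z↦thunk(((λu. ((λy. 4) 5)) 4), ∅)}; St=∅⟩
2. ⟨T=(λv. 1); E={z↦thunk(((λu. ((λy. 4) 5)) 4), ∅)}; St=[thunk]⟩
3. ⟨T=1; E={v↦thunk(1, {z↦thunk(((λu. ((λy. 4) 5)) 4), ∅)}), z↦thunk(((λu. ((λy. 4) 5)) 4), ∅)}; St=∅⟩
→ final value 1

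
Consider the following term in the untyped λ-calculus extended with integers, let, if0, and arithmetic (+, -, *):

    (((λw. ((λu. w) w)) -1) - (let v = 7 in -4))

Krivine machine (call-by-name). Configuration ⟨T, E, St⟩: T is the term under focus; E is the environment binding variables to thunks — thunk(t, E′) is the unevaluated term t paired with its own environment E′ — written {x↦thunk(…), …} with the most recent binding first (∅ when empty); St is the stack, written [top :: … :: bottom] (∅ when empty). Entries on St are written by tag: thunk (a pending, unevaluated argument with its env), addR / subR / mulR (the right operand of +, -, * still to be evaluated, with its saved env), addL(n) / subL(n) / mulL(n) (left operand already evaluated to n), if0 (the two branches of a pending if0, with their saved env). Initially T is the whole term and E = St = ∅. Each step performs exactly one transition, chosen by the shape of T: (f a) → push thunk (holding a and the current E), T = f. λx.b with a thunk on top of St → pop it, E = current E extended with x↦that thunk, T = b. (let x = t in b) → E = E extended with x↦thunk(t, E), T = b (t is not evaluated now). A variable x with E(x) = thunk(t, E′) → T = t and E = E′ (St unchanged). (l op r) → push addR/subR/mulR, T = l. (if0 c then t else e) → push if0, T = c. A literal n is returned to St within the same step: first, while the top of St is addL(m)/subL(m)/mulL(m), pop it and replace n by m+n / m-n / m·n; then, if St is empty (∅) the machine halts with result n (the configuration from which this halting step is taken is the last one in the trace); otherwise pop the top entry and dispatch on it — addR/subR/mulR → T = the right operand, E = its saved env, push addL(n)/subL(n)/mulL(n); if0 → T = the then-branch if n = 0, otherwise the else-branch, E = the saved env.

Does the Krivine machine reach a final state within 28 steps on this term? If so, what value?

0. ⟨T=(((λw. ((λu. w) w)) -1) - (let v = 7 in -4)); E=∅; St=∅⟩
1. ⟨T=((λw. ((λu. w) w)) -1); E=∅; St=[subR]⟩
2. ⟨T=(λw. ((λu. w) w)); E=∅; St=[thunk :: subR]⟩
3. ⟨T=((λu. w) w); E={w↦thunk(-1, ∅)}; St=[subR]⟩
4. ⟨T=(λu. w); E={w↦thunk(-1, ∅)}; St=[thunk :: subR]⟩
5. ⟨T=w; E={u↦thunk(w, {w↦thunk(-1, ∅)}), w↦thunk(-1, ∅)}; St=[subR]⟩
6. ⟨T=-1; E=∅; St=[subR]⟩
7. ⟨T=(let v = 7 in -4); E=∅; St=[subL(-1)]⟩
8. ⟨T=-4; E={v↦thunk(7, ∅)}; St=[subL(-1)]⟩
→ final value 3

Answer: 3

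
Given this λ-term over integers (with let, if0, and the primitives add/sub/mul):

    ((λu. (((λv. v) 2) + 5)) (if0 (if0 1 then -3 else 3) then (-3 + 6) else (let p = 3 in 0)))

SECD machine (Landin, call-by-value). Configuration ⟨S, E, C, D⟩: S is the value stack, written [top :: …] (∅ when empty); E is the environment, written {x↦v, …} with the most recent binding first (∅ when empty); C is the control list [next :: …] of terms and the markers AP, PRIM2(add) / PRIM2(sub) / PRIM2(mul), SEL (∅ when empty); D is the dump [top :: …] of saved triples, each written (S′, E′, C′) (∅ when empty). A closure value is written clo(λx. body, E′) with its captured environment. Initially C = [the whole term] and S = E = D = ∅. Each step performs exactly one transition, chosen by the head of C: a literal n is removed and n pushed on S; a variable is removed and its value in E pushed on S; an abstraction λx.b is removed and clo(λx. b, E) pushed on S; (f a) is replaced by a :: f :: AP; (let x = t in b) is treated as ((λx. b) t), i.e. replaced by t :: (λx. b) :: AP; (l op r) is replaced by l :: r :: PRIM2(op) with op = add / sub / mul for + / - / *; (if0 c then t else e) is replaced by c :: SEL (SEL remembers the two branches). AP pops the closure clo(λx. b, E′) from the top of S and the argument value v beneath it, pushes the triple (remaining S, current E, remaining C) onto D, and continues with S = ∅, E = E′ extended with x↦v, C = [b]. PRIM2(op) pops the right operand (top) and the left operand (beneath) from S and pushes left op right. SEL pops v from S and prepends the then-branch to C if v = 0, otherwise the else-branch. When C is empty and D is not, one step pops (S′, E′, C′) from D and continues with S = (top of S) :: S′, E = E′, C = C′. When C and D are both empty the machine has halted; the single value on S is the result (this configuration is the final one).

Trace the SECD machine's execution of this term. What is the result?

Answer: 7

Machine steps:
t=0: [S=∅ | E=∅ | C=[((λu. (((λv. v) 2) + 5)) (if0 (if0 1 then -3 else 3) then (-3 + 6) else (let p = 3 in 0)))] | D=∅]
t=1: [S=∅ | E=∅ | C=[(if0 (if0 1 then -3 else 3) then (-3 + 6) else (let p = 3 in 0)) :: (λu. (((λv. v) 2) + 5)) :: AP] | D=∅]
t=2: [S=∅ | E=∅ | C=[(if0 1 then -3 else 3) :: SEL :: (λu. (((λv. v) 2) + 5)) :: AP] | D=∅]
t=3: [S=∅ | E=∅ | C=[1 :: SEL :: SEL :: (λu. (((λv. v) 2) + 5)) :: AP] | D=∅]
t=4: [S=[1] | E=∅ | C=[SEL :: SEL :: (λu. (((λv. v) 2) + 5)) :: AP] | D=∅]
t=5: [S=∅ | E=∅ | C=[3 :: SEL :: (λu. (((λv. v) 2) + 5)) :: AP] | D=∅]
t=6: [S=[3] | E=∅ | C=[SEL :: (λu. (((λv. v) 2) + 5)) :: AP] | D=∅]
t=7: [S=∅ | E=∅ | C=[(let p = 3 in 0) :: (λu. (((λv. v) 2) + 5)) :: AP] | D=∅]
t=8: [S=∅ | E=∅ | C=[3 :: (λp. 0) :: AP :: (λu. (((λv. v) 2) + 5)) :: AP] | D=∅]
t=9: [S=[3] | E=∅ | C=[(λp. 0) :: AP :: (λu. (((λv. v) 2) + 5)) :: AP] | D=∅]
t=10: [S=[clo(λp. 0, ∅) :: 3] | E=∅ | C=[AP :: (λu. (((λv. v) 2) + 5)) :: AP] | D=∅]
t=11: [S=∅ | E={p↦3} | C=[0] | D=[(∅, ∅, [(λu. (((λv. v) 2) + 5)) :: AP])]]
t=12: [S=[0] | E={p↦3} | C=∅ | D=[(∅, ∅, [(λu. (((λv. v) 2) + 5)) :: AP])]]
t=13: [S=[0] | E=∅ | C=[(λu. (((λv. v) 2) + 5)) :: AP] | D=∅]
t=14: [S=[clo(λu. (((λv. v) 2) + 5), ∅) :: 0] | E=∅ | C=[AP] | D=∅]
t=15: [S=∅ | E={u↦0} | C=[(((λv. v) 2) + 5)] | D=[(∅, ∅, ∅)]]
t=16: [S=∅ | E={u↦0} | C=[((λv. v) 2) :: 5 :: PRIM2(add)] | D=[(∅, ∅, ∅)]]
t=17: [S=∅ | E={u↦0} | C=[2 :: (λv. v) :: AP :: 5 :: PRIM2(add)] | D=[(∅, ∅, ∅)]]
t=18: [S=[2] | E={u↦0} | C=[(λv. v) :: AP :: 5 :: PRIM2(add)] | D=[(∅, ∅, ∅)]]
t=19: [S=[clo(λv. v, {u↦0}) :: 2] | E={u↦0} | C=[AP :: 5 :: PRIM2(add)] | D=[(∅, ∅, ∅)]]
t=20: [S=∅ | E={v↦2, u↦0} | C=[v] | D=[(∅, {u↦0}, [5 :: PRIM2(add)]) :: (∅, ∅, ∅)]]
t=21: [S=[2] | E={v↦2, u↦0} | C=∅ | D=[(∅, {u↦0}, [5 :: PRIM2(add)]) :: (∅, ∅, ∅)]]
t=22: [S=[2] | E={u↦0} | C=[5 :: PRIM2(add)] | D=[(∅, ∅, ∅)]]
t=23: [S=[5 :: 2] | E={u↦0} | C=[PRIM2(add)] | D=[(∅, ∅, ∅)]]
t=24: [S=[7] | E={u↦0} | C=∅ | D=[(∅, ∅, ∅)]]
t=25: [S=[7] | E=∅ | C=∅ | D=∅]
→ final value 7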